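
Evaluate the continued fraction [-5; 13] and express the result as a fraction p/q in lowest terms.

a_0 = -5: -5/1
a_1 = 13: -64/13

-64/13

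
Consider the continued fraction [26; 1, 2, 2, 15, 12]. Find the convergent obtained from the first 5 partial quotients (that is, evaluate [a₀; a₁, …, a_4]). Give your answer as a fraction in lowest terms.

2885/108

a_0 = 26: 26/1
a_1 = 1: 27/1
a_2 = 2: 80/3
a_3 = 2: 187/7
a_4 = 15: 2885/108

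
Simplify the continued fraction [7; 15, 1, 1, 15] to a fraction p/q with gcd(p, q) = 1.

3398/481

Build up convergents one term at a time:
a_0 = 7: 7/1
a_1 = 15: 106/15
a_2 = 1: 113/16
a_3 = 1: 219/31
a_4 = 15: 3398/481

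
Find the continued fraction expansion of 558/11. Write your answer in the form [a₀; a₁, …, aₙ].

⌊558/11⌋ = 50, remainder 8
⌊11/8⌋ = 1, remainder 3
⌊8/3⌋ = 2, remainder 2
⌊3/2⌋ = 1, remainder 1
⌊2/1⌋ = 2, remainder 0

[50; 1, 2, 1, 2]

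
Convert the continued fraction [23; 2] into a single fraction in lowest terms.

Start with 2.
23 + 1/(2/1) = 23 + 1/2 = 47/2

47/2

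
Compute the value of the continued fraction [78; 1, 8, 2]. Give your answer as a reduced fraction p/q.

Starting at the tail and folding back:
Start with 2.
8 + 1/(2/1) = 8 + 1/2 = 17/2
1 + 1/(17/2) = 1 + 2/17 = 19/17
78 + 1/(19/17) = 78 + 17/19 = 1499/19

1499/19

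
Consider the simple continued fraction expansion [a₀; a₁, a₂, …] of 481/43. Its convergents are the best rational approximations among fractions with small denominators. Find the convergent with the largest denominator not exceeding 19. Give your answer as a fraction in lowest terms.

179/16

a_0 = 11: 11/1  (≤ bound)
a_1 = 5: 56/5  (≤ bound)
a_2 = 2: 123/11  (≤ bound)
a_3 = 1: 179/16  (≤ bound)
a_4 = 2: 481/43  (> 19, stop)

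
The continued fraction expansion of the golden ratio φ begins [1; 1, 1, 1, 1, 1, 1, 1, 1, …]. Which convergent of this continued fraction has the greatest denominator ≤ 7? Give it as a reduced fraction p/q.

List convergents until the denominator exceeds the bound:
a_0 = 1: 1/1  (≤ bound)
a_1 = 1: 2/1  (≤ bound)
a_2 = 1: 3/2  (≤ bound)
a_3 = 1: 5/3  (≤ bound)
a_4 = 1: 8/5  (≤ bound)
a_5 = 1: 13/8  (> 7, stop)

8/5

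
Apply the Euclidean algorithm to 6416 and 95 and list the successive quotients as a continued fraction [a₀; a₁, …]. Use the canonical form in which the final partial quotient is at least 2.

[67; 1, 1, 6, 3, 2]

⌊6416/95⌋ = 67, remainder 51
⌊95/51⌋ = 1, remainder 44
⌊51/44⌋ = 1, remainder 7
⌊44/7⌋ = 6, remainder 2
⌊7/2⌋ = 3, remainder 1
⌊2/1⌋ = 2, remainder 0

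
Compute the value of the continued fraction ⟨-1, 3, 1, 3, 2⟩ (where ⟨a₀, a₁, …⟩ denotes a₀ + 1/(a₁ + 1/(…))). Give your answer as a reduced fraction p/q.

-25/34

a_0 = -1: -1/1
a_1 = 3: -2/3
a_2 = 1: -3/4
a_3 = 3: -11/15
a_4 = 2: -25/34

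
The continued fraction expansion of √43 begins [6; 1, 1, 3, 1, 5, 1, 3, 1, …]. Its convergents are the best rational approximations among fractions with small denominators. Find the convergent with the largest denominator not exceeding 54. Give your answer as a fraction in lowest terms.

341/52

a_0 = 6: 6/1  (≤ bound)
a_1 = 1: 7/1  (≤ bound)
a_2 = 1: 13/2  (≤ bound)
a_3 = 3: 46/7  (≤ bound)
a_4 = 1: 59/9  (≤ bound)
a_5 = 5: 341/52  (≤ bound)
a_6 = 1: 400/61  (> 54, stop)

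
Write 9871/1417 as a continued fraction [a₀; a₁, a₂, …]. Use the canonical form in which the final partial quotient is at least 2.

[6; 1, 28, 1, 1, 11, 2]

Repeatedly divide and take the remainder:
⌊9871/1417⌋ = 6, remainder 1369
⌊1417/1369⌋ = 1, remainder 48
⌊1369/48⌋ = 28, remainder 25
⌊48/25⌋ = 1, remainder 23
⌊25/23⌋ = 1, remainder 2
⌊23/2⌋ = 11, remainder 1
⌊2/1⌋ = 2, remainder 0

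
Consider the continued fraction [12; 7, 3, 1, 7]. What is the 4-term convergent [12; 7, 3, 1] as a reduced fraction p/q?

Compute successive convergents:
a_0 = 12: 12/1
a_1 = 7: 85/7
a_2 = 3: 267/22
a_3 = 1: 352/29

352/29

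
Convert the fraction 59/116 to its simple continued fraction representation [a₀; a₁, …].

[0; 1, 1, 28, 2]

Apply division with remainder until the remainder is 0:
⌊59/116⌋ = 0, remainder 59
⌊116/59⌋ = 1, remainder 57
⌊59/57⌋ = 1, remainder 2
⌊57/2⌋ = 28, remainder 1
⌊2/1⌋ = 2, remainder 0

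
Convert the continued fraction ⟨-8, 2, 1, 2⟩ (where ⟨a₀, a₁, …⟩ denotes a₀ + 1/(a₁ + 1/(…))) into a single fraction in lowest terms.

-61/8

Compute successive convergents:
a_0 = -8: -8/1
a_1 = 2: -15/2
a_2 = 1: -23/3
a_3 = 2: -61/8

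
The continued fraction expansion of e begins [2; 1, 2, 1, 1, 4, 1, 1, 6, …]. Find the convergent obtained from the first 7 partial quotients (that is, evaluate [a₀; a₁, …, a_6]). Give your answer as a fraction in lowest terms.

106/39

a_0 = 2: 2/1
a_1 = 1: 3/1
a_2 = 2: 8/3
a_3 = 1: 11/4
a_4 = 1: 19/7
a_5 = 4: 87/32
a_6 = 1: 106/39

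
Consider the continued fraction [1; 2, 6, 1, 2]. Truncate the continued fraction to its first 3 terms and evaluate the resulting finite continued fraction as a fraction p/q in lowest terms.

Compute successive convergents:
a_0 = 1: 1/1
a_1 = 2: 3/2
a_2 = 6: 19/13

19/13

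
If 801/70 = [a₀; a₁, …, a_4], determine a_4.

801 = 11·70 + 31, so a_0 = 11
70 = 2·31 + 8, so a_1 = 2
31 = 3·8 + 7, so a_2 = 3
8 = 1·7 + 1, so a_3 = 1
7 = 7·1 + 0, so a_4 = 7

7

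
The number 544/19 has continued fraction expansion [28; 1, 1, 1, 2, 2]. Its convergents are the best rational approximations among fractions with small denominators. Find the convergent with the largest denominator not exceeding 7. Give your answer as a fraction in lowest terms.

86/3

a_0 = 28: 28/1  (≤ bound)
a_1 = 1: 29/1  (≤ bound)
a_2 = 1: 57/2  (≤ bound)
a_3 = 1: 86/3  (≤ bound)
a_4 = 2: 229/8  (> 7, stop)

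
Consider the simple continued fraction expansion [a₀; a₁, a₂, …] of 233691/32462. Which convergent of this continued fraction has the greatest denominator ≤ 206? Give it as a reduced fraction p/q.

a_0 = 7: 7/1  (≤ bound)
a_1 = 5: 36/5  (≤ bound)
a_2 = 36: 1303/181  (≤ bound)
a_3 = 2: 2642/367  (> 206, stop)

1303/181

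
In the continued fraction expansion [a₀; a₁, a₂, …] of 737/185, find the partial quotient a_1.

Apply division with remainder until the remainder is 0:
⌊737/185⌋ = 3, remainder 182
⌊185/182⌋ = 1, remainder 3

1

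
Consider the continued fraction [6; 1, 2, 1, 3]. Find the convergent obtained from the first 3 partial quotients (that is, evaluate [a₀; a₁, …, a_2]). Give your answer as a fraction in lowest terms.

20/3

Build up convergents one term at a time:
a_0 = 6: 6/1
a_1 = 1: 7/1
a_2 = 2: 20/3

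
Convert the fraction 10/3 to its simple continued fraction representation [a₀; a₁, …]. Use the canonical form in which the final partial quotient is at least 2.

[3; 3]

Run the Euclidean algorithm, recording each quotient:
⌊10/3⌋ = 3, remainder 1
⌊3/1⌋ = 3, remainder 0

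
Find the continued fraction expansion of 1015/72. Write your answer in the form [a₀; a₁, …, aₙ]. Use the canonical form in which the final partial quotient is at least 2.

1015 = 14·72 + 7, so a_0 = 14
72 = 10·7 + 2, so a_1 = 10
7 = 3·2 + 1, so a_2 = 3
2 = 2·1 + 0, so a_3 = 2

[14; 10, 3, 2]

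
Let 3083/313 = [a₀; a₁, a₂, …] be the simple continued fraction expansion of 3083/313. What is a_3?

3083 = 9·313 + 266, so a_0 = 9
313 = 1·266 + 47, so a_1 = 1
266 = 5·47 + 31, so a_2 = 5
47 = 1·31 + 16, so a_3 = 1

1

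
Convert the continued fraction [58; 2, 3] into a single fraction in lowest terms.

409/7

Starting at the tail and folding back:
Start with 3.
2 + 1/(3/1) = 2 + 1/3 = 7/3
58 + 1/(7/3) = 58 + 3/7 = 409/7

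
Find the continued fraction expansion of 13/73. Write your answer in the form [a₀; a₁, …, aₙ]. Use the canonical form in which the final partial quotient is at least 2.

[0; 5, 1, 1, 1, 1, 2]

Run the Euclidean algorithm, recording each quotient:
⌊13/73⌋ = 0, remainder 13
⌊73/13⌋ = 5, remainder 8
⌊13/8⌋ = 1, remainder 5
⌊8/5⌋ = 1, remainder 3
⌊5/3⌋ = 1, remainder 2
⌊3/2⌋ = 1, remainder 1
⌊2/1⌋ = 2, remainder 0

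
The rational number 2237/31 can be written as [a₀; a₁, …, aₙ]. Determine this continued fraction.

[72; 6, 5]

⌊2237/31⌋ = 72, remainder 5
⌊31/5⌋ = 6, remainder 1
⌊5/1⌋ = 5, remainder 0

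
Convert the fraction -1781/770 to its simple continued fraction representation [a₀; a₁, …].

-1781 ÷ 770 → quotient -3, remainder 529
770 ÷ 529 → quotient 1, remainder 241
529 ÷ 241 → quotient 2, remainder 47
241 ÷ 47 → quotient 5, remainder 6
47 ÷ 6 → quotient 7, remainder 5
6 ÷ 5 → quotient 1, remainder 1
5 ÷ 1 → quotient 5, remainder 0

[-3; 1, 2, 5, 7, 1, 5]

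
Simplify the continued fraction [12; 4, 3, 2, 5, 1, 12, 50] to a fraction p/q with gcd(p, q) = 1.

Start with 50.
12 + 1/(50/1) = 12 + 1/50 = 601/50
1 + 1/(601/50) = 1 + 50/601 = 651/601
5 + 1/(651/601) = 5 + 601/651 = 3856/651
2 + 1/(3856/651) = 2 + 651/3856 = 8363/3856
3 + 1/(8363/3856) = 3 + 3856/8363 = 28945/8363
4 + 1/(28945/8363) = 4 + 8363/28945 = 124143/28945
12 + 1/(124143/28945) = 12 + 28945/124143 = 1518661/124143

1518661/124143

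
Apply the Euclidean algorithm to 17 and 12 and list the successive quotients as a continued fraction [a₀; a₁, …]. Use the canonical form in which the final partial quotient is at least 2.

[1; 2, 2, 2]

Apply division with remainder until the remainder is 0:
17 = 1·12 + 5, so a_0 = 1
12 = 2·5 + 2, so a_1 = 2
5 = 2·2 + 1, so a_2 = 2
2 = 2·1 + 0, so a_3 = 2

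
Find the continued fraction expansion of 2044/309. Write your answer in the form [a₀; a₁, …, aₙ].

[6; 1, 1, 1, 1, 2, 11, 2]

Run the Euclidean algorithm, recording each quotient:
2044 ÷ 309 → quotient 6, remainder 190
309 ÷ 190 → quotient 1, remainder 119
190 ÷ 119 → quotient 1, remainder 71
119 ÷ 71 → quotient 1, remainder 48
71 ÷ 48 → quotient 1, remainder 23
48 ÷ 23 → quotient 2, remainder 2
23 ÷ 2 → quotient 11, remainder 1
2 ÷ 1 → quotient 2, remainder 0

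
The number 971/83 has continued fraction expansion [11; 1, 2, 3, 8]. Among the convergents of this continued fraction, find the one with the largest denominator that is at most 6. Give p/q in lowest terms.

a_0 = 11: 11/1  (≤ bound)
a_1 = 1: 12/1  (≤ bound)
a_2 = 2: 35/3  (≤ bound)
a_3 = 3: 117/10  (> 6, stop)

35/3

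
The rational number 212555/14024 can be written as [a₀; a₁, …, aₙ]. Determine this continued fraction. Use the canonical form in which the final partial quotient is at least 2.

212555 = 15·14024 + 2195, so a_0 = 15
14024 = 6·2195 + 854, so a_1 = 6
2195 = 2·854 + 487, so a_2 = 2
854 = 1·487 + 367, so a_3 = 1
487 = 1·367 + 120, so a_4 = 1
367 = 3·120 + 7, so a_5 = 3
120 = 17·7 + 1, so a_6 = 17
7 = 7·1 + 0, so a_7 = 7

[15; 6, 2, 1, 1, 3, 17, 7]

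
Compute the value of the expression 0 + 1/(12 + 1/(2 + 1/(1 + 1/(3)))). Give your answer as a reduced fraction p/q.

11/136

Compute successive convergents:
a_0 = 0: 0/1
a_1 = 12: 1/12
a_2 = 2: 2/25
a_3 = 1: 3/37
a_4 = 3: 11/136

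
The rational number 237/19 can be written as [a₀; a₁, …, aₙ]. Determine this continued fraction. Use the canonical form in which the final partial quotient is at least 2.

[12; 2, 9]

⌊237/19⌋ = 12, remainder 9
⌊19/9⌋ = 2, remainder 1
⌊9/1⌋ = 9, remainder 0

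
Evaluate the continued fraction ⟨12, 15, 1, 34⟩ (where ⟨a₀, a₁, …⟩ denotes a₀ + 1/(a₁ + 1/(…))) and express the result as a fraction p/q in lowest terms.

6743/559

Start with 34.
1 + 1/(34/1) = 1 + 1/34 = 35/34
15 + 1/(35/34) = 15 + 34/35 = 559/35
12 + 1/(559/35) = 12 + 35/559 = 6743/559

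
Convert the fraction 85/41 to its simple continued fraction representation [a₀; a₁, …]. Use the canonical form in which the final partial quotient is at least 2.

[2; 13, 1, 2]

85 = 2·41 + 3, so a_0 = 2
41 = 13·3 + 2, so a_1 = 13
3 = 1·2 + 1, so a_2 = 1
2 = 2·1 + 0, so a_3 = 2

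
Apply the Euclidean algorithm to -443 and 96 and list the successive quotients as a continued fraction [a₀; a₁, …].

[-5; 2, 1, 1, 2, 7]

-443 = -5·96 + 37, so a_0 = -5
96 = 2·37 + 22, so a_1 = 2
37 = 1·22 + 15, so a_2 = 1
22 = 1·15 + 7, so a_3 = 1
15 = 2·7 + 1, so a_4 = 2
7 = 7·1 + 0, so a_5 = 7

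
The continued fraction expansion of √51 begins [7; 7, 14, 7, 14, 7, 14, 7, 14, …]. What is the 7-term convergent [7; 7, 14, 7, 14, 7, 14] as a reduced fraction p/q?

7068593/989801

Use the convergent recurrence hₖ = aₖ·hₖ₋₁ + hₖ₋₂ (and likewise for the denominators kₖ):
a_0 = 7: 7/1
a_1 = 7: 50/7
a_2 = 14: 707/99
a_3 = 7: 4999/700
a_4 = 14: 70693/9899
a_5 = 7: 499850/69993
a_6 = 14: 7068593/989801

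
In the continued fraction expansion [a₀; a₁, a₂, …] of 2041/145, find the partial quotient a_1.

13

2041 = 14·145 + 11, so a_0 = 14
145 = 13·11 + 2, so a_1 = 13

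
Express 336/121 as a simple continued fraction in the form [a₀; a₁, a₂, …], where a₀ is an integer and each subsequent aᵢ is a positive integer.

Apply division with remainder until the remainder is 0:
⌊336/121⌋ = 2, remainder 94
⌊121/94⌋ = 1, remainder 27
⌊94/27⌋ = 3, remainder 13
⌊27/13⌋ = 2, remainder 1
⌊13/1⌋ = 13, remainder 0

[2; 1, 3, 2, 13]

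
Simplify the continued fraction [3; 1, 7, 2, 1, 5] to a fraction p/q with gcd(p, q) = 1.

551/142

Start with 5.
1 + 1/(5/1) = 1 + 1/5 = 6/5
2 + 1/(6/5) = 2 + 5/6 = 17/6
7 + 1/(17/6) = 7 + 6/17 = 125/17
1 + 1/(125/17) = 1 + 17/125 = 142/125
3 + 1/(142/125) = 3 + 125/142 = 551/142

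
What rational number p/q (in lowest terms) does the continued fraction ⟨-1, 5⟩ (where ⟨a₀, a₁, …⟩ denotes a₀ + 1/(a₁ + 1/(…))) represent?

a_0 = -1: -1/1
a_1 = 5: -4/5

-4/5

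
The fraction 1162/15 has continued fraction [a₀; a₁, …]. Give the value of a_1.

2

⌊1162/15⌋ = 77, remainder 7
⌊15/7⌋ = 2, remainder 1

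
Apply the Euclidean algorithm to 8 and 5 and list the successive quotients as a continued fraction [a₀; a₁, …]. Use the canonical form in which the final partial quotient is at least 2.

Repeatedly divide and take the remainder:
⌊8/5⌋ = 1, remainder 3
⌊5/3⌋ = 1, remainder 2
⌊3/2⌋ = 1, remainder 1
⌊2/1⌋ = 2, remainder 0

[1; 1, 1, 2]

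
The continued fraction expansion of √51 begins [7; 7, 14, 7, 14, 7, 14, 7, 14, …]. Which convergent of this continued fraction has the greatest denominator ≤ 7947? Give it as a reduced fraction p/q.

4999/700

List convergents until the denominator exceeds the bound:
a_0 = 7: 7/1  (≤ bound)
a_1 = 7: 50/7  (≤ bound)
a_2 = 14: 707/99  (≤ bound)
a_3 = 7: 4999/700  (≤ bound)
a_4 = 14: 70693/9899  (> 7947, stop)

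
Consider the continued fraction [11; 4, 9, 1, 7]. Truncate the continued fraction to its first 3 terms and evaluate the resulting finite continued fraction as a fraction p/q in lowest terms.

a_0 = 11: 11/1
a_1 = 4: 45/4
a_2 = 9: 416/37

416/37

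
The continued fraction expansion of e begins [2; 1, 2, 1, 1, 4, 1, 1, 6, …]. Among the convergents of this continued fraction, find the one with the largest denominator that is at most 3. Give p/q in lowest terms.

List convergents until the denominator exceeds the bound:
a_0 = 2: 2/1  (≤ bound)
a_1 = 1: 3/1  (≤ bound)
a_2 = 2: 8/3  (≤ bound)
a_3 = 1: 11/4  (> 3, stop)

8/3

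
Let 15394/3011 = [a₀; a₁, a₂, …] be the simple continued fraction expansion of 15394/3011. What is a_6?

2

Run the Euclidean algorithm, recording each quotient:
⌊15394/3011⌋ = 5, remainder 339
⌊3011/339⌋ = 8, remainder 299
⌊339/299⌋ = 1, remainder 40
⌊299/40⌋ = 7, remainder 19
⌊40/19⌋ = 2, remainder 2
⌊19/2⌋ = 9, remainder 1
⌊2/1⌋ = 2, remainder 0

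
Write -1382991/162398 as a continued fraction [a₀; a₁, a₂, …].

Apply division with remainder until the remainder is 0:
⌊-1382991/162398⌋ = -9, remainder 78591
⌊162398/78591⌋ = 2, remainder 5216
⌊78591/5216⌋ = 15, remainder 351
⌊5216/351⌋ = 14, remainder 302
⌊351/302⌋ = 1, remainder 49
⌊302/49⌋ = 6, remainder 8
⌊49/8⌋ = 6, remainder 1
⌊8/1⌋ = 8, remainder 0

[-9; 2, 15, 14, 1, 6, 6, 8]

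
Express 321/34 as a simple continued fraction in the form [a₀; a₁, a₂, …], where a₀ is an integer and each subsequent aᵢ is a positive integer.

[9; 2, 3, 1, 3]

321 = 9·34 + 15, so a_0 = 9
34 = 2·15 + 4, so a_1 = 2
15 = 3·4 + 3, so a_2 = 3
4 = 1·3 + 1, so a_3 = 1
3 = 3·1 + 0, so a_4 = 3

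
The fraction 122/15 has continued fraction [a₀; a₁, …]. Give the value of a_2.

2

Run the Euclidean algorithm, recording each quotient:
122 = 8·15 + 2, so a_0 = 8
15 = 7·2 + 1, so a_1 = 7
2 = 2·1 + 0, so a_2 = 2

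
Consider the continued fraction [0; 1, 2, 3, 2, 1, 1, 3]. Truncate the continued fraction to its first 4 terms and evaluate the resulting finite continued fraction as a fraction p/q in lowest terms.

7/10

Use the convergent recurrence hₖ = aₖ·hₖ₋₁ + hₖ₋₂ (and likewise for the denominators kₖ):
a_0 = 0: 0/1
a_1 = 1: 1/1
a_2 = 2: 2/3
a_3 = 3: 7/10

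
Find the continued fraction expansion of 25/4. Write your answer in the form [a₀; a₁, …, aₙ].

25 = 6·4 + 1, so a_0 = 6
4 = 4·1 + 0, so a_1 = 4

[6; 4]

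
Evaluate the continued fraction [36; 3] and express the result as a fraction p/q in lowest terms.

109/3

Use the convergent recurrence hₖ = aₖ·hₖ₋₁ + hₖ₋₂ (and likewise for the denominators kₖ):
a_0 = 36: 36/1
a_1 = 3: 109/3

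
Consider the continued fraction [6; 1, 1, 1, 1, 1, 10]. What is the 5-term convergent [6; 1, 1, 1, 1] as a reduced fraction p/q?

Collapse the nested fraction from the inside out:
Start with 1.
1 + 1/(1/1) = 1 + 1/1 = 2/1
1 + 1/(2/1) = 1 + 1/2 = 3/2
1 + 1/(3/2) = 1 + 2/3 = 5/3
6 + 1/(5/3) = 6 + 3/5 = 33/5

33/5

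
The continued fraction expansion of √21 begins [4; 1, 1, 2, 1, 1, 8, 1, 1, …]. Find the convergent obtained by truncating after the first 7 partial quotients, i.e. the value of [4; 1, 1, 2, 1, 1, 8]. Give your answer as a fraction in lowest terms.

Start with 8.
1 + 1/(8/1) = 1 + 1/8 = 9/8
1 + 1/(9/8) = 1 + 8/9 = 17/9
2 + 1/(17/9) = 2 + 9/17 = 43/17
1 + 1/(43/17) = 1 + 17/43 = 60/43
1 + 1/(60/43) = 1 + 43/60 = 103/60
4 + 1/(103/60) = 4 + 60/103 = 472/103

472/103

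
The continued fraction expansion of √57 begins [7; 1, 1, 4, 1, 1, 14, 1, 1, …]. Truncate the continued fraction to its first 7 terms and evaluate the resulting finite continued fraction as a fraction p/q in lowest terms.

Build up convergents one term at a time:
a_0 = 7: 7/1
a_1 = 1: 8/1
a_2 = 1: 15/2
a_3 = 4: 68/9
a_4 = 1: 83/11
a_5 = 1: 151/20
a_6 = 14: 2197/291

2197/291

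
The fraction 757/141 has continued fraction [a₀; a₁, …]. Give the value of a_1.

757 = 5·141 + 52, so a_0 = 5
141 = 2·52 + 37, so a_1 = 2

2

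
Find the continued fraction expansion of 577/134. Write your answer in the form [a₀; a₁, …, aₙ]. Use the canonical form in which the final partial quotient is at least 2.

577 = 4·134 + 41, so a_0 = 4
134 = 3·41 + 11, so a_1 = 3
41 = 3·11 + 8, so a_2 = 3
11 = 1·8 + 3, so a_3 = 1
8 = 2·3 + 2, so a_4 = 2
3 = 1·2 + 1, so a_5 = 1
2 = 2·1 + 0, so a_6 = 2

[4; 3, 3, 1, 2, 1, 2]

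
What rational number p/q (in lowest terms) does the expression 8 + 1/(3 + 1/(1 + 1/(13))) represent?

454/55

Build up convergents one term at a time:
a_0 = 8: 8/1
a_1 = 3: 25/3
a_2 = 1: 33/4
a_3 = 13: 454/55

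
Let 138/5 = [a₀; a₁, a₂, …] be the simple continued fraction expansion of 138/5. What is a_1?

1

138 ÷ 5 → quotient 27, remainder 3
5 ÷ 3 → quotient 1, remainder 2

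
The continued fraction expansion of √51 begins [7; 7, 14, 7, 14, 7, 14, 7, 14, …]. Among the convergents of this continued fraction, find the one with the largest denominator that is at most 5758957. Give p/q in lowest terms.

7068593/989801

List convergents until the denominator exceeds the bound:
a_0 = 7: 7/1  (≤ bound)
a_1 = 7: 50/7  (≤ bound)
a_2 = 14: 707/99  (≤ bound)
a_3 = 7: 4999/700  (≤ bound)
a_4 = 14: 70693/9899  (≤ bound)
a_5 = 7: 499850/69993  (≤ bound)
a_6 = 14: 7068593/989801  (≤ bound)
a_7 = 7: 49980001/6998600  (> 5758957, stop)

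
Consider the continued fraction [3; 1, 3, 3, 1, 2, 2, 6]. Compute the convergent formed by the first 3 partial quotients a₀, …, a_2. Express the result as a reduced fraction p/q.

Collapse the nested fraction from the inside out:
Start with 3.
1 + 1/(3/1) = 1 + 1/3 = 4/3
3 + 1/(4/3) = 3 + 3/4 = 15/4

15/4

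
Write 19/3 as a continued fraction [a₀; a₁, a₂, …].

Apply division with remainder until the remainder is 0:
19 = 6·3 + 1, so a_0 = 6
3 = 3·1 + 0, so a_1 = 3

[6; 3]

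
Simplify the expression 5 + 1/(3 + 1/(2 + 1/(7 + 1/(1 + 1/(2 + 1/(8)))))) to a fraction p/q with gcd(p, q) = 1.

7504/1419

Build up convergents one term at a time:
a_0 = 5: 5/1
a_1 = 3: 16/3
a_2 = 2: 37/7
a_3 = 7: 275/52
a_4 = 1: 312/59
a_5 = 2: 899/170
a_6 = 8: 7504/1419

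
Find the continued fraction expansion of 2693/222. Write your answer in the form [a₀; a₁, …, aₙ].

[12; 7, 1, 1, 1, 9]

2693 ÷ 222 → quotient 12, remainder 29
222 ÷ 29 → quotient 7, remainder 19
29 ÷ 19 → quotient 1, remainder 10
19 ÷ 10 → quotient 1, remainder 9
10 ÷ 9 → quotient 1, remainder 1
9 ÷ 1 → quotient 9, remainder 0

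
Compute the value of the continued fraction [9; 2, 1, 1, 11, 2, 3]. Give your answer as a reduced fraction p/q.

3956/421

a_0 = 9: 9/1
a_1 = 2: 19/2
a_2 = 1: 28/3
a_3 = 1: 47/5
a_4 = 11: 545/58
a_5 = 2: 1137/121
a_6 = 3: 3956/421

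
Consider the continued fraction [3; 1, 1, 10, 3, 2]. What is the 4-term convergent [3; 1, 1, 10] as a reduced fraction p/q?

74/21

Use the convergent recurrence hₖ = aₖ·hₖ₋₁ + hₖ₋₂ (and likewise for the denominators kₖ):
a_0 = 3: 3/1
a_1 = 1: 4/1
a_2 = 1: 7/2
a_3 = 10: 74/21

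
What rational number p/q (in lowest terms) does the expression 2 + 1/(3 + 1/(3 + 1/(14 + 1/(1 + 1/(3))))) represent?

1385/602

Compute successive convergents:
a_0 = 2: 2/1
a_1 = 3: 7/3
a_2 = 3: 23/10
a_3 = 14: 329/143
a_4 = 1: 352/153
a_5 = 3: 1385/602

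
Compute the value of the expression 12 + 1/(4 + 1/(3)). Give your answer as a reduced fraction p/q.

159/13

Build up convergents one term at a time:
a_0 = 12: 12/1
a_1 = 4: 49/4
a_2 = 3: 159/13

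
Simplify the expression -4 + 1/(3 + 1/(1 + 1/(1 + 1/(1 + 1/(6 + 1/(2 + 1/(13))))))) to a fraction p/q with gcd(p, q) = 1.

Use the convergent recurrence hₖ = aₖ·hₖ₋₁ + hₖ₋₂ (and likewise for the denominators kₖ):
a_0 = -4: -4/1
a_1 = 3: -11/3
a_2 = 1: -15/4
a_3 = 1: -26/7
a_4 = 1: -41/11
a_5 = 6: -272/73
a_6 = 2: -585/157
a_7 = 13: -7877/2114

-7877/2114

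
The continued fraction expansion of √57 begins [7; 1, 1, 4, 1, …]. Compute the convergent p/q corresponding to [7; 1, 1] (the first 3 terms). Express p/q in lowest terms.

15/2

Starting at the tail and folding back:
Start with 1.
1 + 1/(1/1) = 1 + 1/1 = 2/1
7 + 1/(2/1) = 7 + 1/2 = 15/2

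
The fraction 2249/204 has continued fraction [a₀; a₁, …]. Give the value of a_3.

2249 ÷ 204 → quotient 11, remainder 5
204 ÷ 5 → quotient 40, remainder 4
5 ÷ 4 → quotient 1, remainder 1
4 ÷ 1 → quotient 4, remainder 0

4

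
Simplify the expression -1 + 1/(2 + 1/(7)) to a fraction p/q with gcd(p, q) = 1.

Compute successive convergents:
a_0 = -1: -1/1
a_1 = 2: -1/2
a_2 = 7: -8/15

-8/15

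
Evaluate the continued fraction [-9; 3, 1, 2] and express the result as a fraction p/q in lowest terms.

Start with 2.
1 + 1/(2/1) = 1 + 1/2 = 3/2
3 + 1/(3/2) = 3 + 2/3 = 11/3
-9 + 1/(11/3) = -9 + 3/11 = -96/11

-96/11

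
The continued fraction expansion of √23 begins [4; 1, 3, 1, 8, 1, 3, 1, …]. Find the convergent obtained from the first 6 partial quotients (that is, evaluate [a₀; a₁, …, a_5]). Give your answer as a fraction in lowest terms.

Use the convergent recurrence hₖ = aₖ·hₖ₋₁ + hₖ₋₂ (and likewise for the denominators kₖ):
a_0 = 4: 4/1
a_1 = 1: 5/1
a_2 = 3: 19/4
a_3 = 1: 24/5
a_4 = 8: 211/44
a_5 = 1: 235/49

235/49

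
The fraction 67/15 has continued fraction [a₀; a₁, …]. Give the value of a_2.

Apply division with remainder until the remainder is 0:
67 ÷ 15 → quotient 4, remainder 7
15 ÷ 7 → quotient 2, remainder 1
7 ÷ 1 → quotient 7, remainder 0

7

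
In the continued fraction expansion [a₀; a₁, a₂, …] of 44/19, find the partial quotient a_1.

⌊44/19⌋ = 2, remainder 6
⌊19/6⌋ = 3, remainder 1

3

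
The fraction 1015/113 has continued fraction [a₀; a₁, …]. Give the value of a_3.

Run the Euclidean algorithm, recording each quotient:
1015 = 8·113 + 111, so a_0 = 8
113 = 1·111 + 2, so a_1 = 1
111 = 55·2 + 1, so a_2 = 55
2 = 2·1 + 0, so a_3 = 2

2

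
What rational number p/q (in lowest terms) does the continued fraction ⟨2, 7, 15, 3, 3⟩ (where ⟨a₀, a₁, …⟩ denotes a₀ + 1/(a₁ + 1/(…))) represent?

2315/1081

Build up convergents one term at a time:
a_0 = 2: 2/1
a_1 = 7: 15/7
a_2 = 15: 227/106
a_3 = 3: 696/325
a_4 = 3: 2315/1081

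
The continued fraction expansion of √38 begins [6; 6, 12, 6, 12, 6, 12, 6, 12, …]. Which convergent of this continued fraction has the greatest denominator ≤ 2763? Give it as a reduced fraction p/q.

a_0 = 6: 6/1  (≤ bound)
a_1 = 6: 37/6  (≤ bound)
a_2 = 12: 450/73  (≤ bound)
a_3 = 6: 2737/444  (≤ bound)
a_4 = 12: 33294/5401  (> 2763, stop)

2737/444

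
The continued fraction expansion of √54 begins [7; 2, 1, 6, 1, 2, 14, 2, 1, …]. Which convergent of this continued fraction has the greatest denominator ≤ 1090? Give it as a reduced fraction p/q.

a_0 = 7: 7/1  (≤ bound)
a_1 = 2: 15/2  (≤ bound)
a_2 = 1: 22/3  (≤ bound)
a_3 = 6: 147/20  (≤ bound)
a_4 = 1: 169/23  (≤ bound)
a_5 = 2: 485/66  (≤ bound)
a_6 = 14: 6959/947  (≤ bound)
a_7 = 2: 14403/1960  (> 1090, stop)

6959/947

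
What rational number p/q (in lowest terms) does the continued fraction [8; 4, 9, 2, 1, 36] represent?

Starting at the tail and folding back:
Start with 36.
1 + 1/(36/1) = 1 + 1/36 = 37/36
2 + 1/(37/36) = 2 + 36/37 = 110/37
9 + 1/(110/37) = 9 + 37/110 = 1027/110
4 + 1/(1027/110) = 4 + 110/1027 = 4218/1027
8 + 1/(4218/1027) = 8 + 1027/4218 = 34771/4218

34771/4218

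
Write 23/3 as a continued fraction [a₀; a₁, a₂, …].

[7; 1, 2]

23 ÷ 3 → quotient 7, remainder 2
3 ÷ 2 → quotient 1, remainder 1
2 ÷ 1 → quotient 2, remainder 0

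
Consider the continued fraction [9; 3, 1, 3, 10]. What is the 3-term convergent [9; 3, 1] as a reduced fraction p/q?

Collapse the nested fraction from the inside out:
Start with 1.
3 + 1/(1/1) = 3 + 1/1 = 4/1
9 + 1/(4/1) = 9 + 1/4 = 37/4

37/4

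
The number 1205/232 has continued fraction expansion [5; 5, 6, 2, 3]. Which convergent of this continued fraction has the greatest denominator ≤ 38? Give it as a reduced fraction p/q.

161/31

List convergents until the denominator exceeds the bound:
a_0 = 5: 5/1  (≤ bound)
a_1 = 5: 26/5  (≤ bound)
a_2 = 6: 161/31  (≤ bound)
a_3 = 2: 348/67  (> 38, stop)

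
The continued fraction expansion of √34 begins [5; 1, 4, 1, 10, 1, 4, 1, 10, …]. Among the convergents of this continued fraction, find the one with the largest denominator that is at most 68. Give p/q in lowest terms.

379/65

a_0 = 5: 5/1  (≤ bound)
a_1 = 1: 6/1  (≤ bound)
a_2 = 4: 29/5  (≤ bound)
a_3 = 1: 35/6  (≤ bound)
a_4 = 10: 379/65  (≤ bound)
a_5 = 1: 414/71  (> 68, stop)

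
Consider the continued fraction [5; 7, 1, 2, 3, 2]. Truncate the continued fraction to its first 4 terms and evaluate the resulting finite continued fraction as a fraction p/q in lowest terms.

118/23

Start with 2.
1 + 1/(2/1) = 1 + 1/2 = 3/2
7 + 1/(3/2) = 7 + 2/3 = 23/3
5 + 1/(23/3) = 5 + 3/23 = 118/23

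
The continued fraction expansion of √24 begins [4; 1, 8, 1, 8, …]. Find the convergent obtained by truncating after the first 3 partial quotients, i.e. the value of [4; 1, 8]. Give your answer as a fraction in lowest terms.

44/9

Start with 8.
1 + 1/(8/1) = 1 + 1/8 = 9/8
4 + 1/(9/8) = 4 + 8/9 = 44/9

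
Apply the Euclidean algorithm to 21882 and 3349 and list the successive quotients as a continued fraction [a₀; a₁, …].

[6; 1, 1, 6, 1, 7, 9, 3]

⌊21882/3349⌋ = 6, remainder 1788
⌊3349/1788⌋ = 1, remainder 1561
⌊1788/1561⌋ = 1, remainder 227
⌊1561/227⌋ = 6, remainder 199
⌊227/199⌋ = 1, remainder 28
⌊199/28⌋ = 7, remainder 3
⌊28/3⌋ = 9, remainder 1
⌊3/1⌋ = 3, remainder 0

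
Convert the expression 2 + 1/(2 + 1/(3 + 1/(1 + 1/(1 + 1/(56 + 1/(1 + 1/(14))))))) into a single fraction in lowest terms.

a_0 = 2: 2/1
a_1 = 2: 5/2
a_2 = 3: 17/7
a_3 = 1: 22/9
a_4 = 1: 39/16
a_5 = 56: 2206/905
a_6 = 1: 2245/921
a_7 = 14: 33636/13799

33636/13799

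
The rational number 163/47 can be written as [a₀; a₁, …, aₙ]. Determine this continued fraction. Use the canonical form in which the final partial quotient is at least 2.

163 ÷ 47 → quotient 3, remainder 22
47 ÷ 22 → quotient 2, remainder 3
22 ÷ 3 → quotient 7, remainder 1
3 ÷ 1 → quotient 3, remainder 0

[3; 2, 7, 3]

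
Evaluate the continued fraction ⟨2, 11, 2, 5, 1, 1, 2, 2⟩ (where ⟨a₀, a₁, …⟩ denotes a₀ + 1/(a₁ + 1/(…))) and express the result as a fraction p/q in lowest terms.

a_0 = 2: 2/1
a_1 = 11: 23/11
a_2 = 2: 48/23
a_3 = 5: 263/126
a_4 = 1: 311/149
a_5 = 1: 574/275
a_6 = 2: 1459/699
a_7 = 2: 3492/1673

3492/1673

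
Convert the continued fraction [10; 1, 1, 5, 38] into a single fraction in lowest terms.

4429/420

Use the convergent recurrence hₖ = aₖ·hₖ₋₁ + hₖ₋₂ (and likewise for the denominators kₖ):
a_0 = 10: 10/1
a_1 = 1: 11/1
a_2 = 1: 21/2
a_3 = 5: 116/11
a_4 = 38: 4429/420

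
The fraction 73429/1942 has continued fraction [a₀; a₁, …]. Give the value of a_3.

⌊73429/1942⌋ = 37, remainder 1575
⌊1942/1575⌋ = 1, remainder 367
⌊1575/367⌋ = 4, remainder 107
⌊367/107⌋ = 3, remainder 46

3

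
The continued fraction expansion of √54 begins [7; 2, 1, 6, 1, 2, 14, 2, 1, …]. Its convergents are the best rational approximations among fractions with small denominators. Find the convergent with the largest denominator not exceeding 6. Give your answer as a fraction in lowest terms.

List convergents until the denominator exceeds the bound:
a_0 = 7: 7/1  (≤ bound)
a_1 = 2: 15/2  (≤ bound)
a_2 = 1: 22/3  (≤ bound)
a_3 = 6: 147/20  (> 6, stop)

22/3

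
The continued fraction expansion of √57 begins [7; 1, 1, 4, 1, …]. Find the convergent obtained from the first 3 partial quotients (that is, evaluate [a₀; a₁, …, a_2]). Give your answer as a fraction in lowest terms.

Work from the innermost term outward:
Start with 1.
1 + 1/(1/1) = 1 + 1/1 = 2/1
7 + 1/(2/1) = 7 + 1/2 = 15/2

15/2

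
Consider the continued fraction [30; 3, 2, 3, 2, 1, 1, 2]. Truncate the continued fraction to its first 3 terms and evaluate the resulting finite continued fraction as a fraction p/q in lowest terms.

Use the convergent recurrence hₖ = aₖ·hₖ₋₁ + hₖ₋₂ (and likewise for the denominators kₖ):
a_0 = 30: 30/1
a_1 = 3: 91/3
a_2 = 2: 212/7

212/7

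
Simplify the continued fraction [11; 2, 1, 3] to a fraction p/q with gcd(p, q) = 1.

125/11

Collapse the nested fraction from the inside out:
Start with 3.
1 + 1/(3/1) = 1 + 1/3 = 4/3
2 + 1/(4/3) = 2 + 3/4 = 11/4
11 + 1/(11/4) = 11 + 4/11 = 125/11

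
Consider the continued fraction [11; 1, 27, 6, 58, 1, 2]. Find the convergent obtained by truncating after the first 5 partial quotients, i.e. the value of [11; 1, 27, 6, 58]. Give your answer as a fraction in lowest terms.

117611/9830

Starting at the tail and folding back:
Start with 58.
6 + 1/(58/1) = 6 + 1/58 = 349/58
27 + 1/(349/58) = 27 + 58/349 = 9481/349
1 + 1/(9481/349) = 1 + 349/9481 = 9830/9481
11 + 1/(9830/9481) = 11 + 9481/9830 = 117611/9830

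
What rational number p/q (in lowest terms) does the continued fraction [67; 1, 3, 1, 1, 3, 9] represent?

20131/297

a_0 = 67: 67/1
a_1 = 1: 68/1
a_2 = 3: 271/4
a_3 = 1: 339/5
a_4 = 1: 610/9
a_5 = 3: 2169/32
a_6 = 9: 20131/297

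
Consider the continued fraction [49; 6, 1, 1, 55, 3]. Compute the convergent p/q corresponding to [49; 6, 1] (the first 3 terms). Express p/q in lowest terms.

Collapse the nested fraction from the inside out:
Start with 1.
6 + 1/(1/1) = 6 + 1/1 = 7/1
49 + 1/(7/1) = 49 + 1/7 = 344/7

344/7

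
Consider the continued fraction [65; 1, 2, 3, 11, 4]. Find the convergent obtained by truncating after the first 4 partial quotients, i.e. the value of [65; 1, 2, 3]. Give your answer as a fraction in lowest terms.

657/10

a_0 = 65: 65/1
a_1 = 1: 66/1
a_2 = 2: 197/3
a_3 = 3: 657/10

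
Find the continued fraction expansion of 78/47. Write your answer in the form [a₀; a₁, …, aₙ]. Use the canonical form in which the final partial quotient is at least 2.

78 = 1·47 + 31, so a_0 = 1
47 = 1·31 + 16, so a_1 = 1
31 = 1·16 + 15, so a_2 = 1
16 = 1·15 + 1, so a_3 = 1
15 = 15·1 + 0, so a_4 = 15

[1; 1, 1, 1, 15]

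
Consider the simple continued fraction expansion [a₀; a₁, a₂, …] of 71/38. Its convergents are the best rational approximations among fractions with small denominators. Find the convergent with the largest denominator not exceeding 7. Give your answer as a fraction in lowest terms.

13/7

a_0 = 1: 1/1  (≤ bound)
a_1 = 1: 2/1  (≤ bound)
a_2 = 6: 13/7  (≤ bound)
a_3 = 1: 15/8  (> 7, stop)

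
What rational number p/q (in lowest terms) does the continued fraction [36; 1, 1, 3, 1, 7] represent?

Starting at the tail and folding back:
Start with 7.
1 + 1/(7/1) = 1 + 1/7 = 8/7
3 + 1/(8/7) = 3 + 7/8 = 31/8
1 + 1/(31/8) = 1 + 8/31 = 39/31
1 + 1/(39/31) = 1 + 31/39 = 70/39
36 + 1/(70/39) = 36 + 39/70 = 2559/70

2559/70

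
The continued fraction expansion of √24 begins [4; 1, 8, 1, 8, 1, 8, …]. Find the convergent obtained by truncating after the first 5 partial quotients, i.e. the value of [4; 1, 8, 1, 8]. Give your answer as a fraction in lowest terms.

Compute successive convergents:
a_0 = 4: 4/1
a_1 = 1: 5/1
a_2 = 8: 44/9
a_3 = 1: 49/10
a_4 = 8: 436/89

436/89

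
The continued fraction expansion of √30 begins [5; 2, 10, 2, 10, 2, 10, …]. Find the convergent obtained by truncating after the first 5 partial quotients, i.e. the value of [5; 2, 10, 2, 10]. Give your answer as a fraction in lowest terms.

2525/461

a_0 = 5: 5/1
a_1 = 2: 11/2
a_2 = 10: 115/21
a_3 = 2: 241/44
a_4 = 10: 2525/461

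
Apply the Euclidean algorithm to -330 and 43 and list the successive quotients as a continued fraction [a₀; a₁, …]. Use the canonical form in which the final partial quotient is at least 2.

[-8; 3, 14]

-330 = -8·43 + 14, so a_0 = -8
43 = 3·14 + 1, so a_1 = 3
14 = 14·1 + 0, so a_2 = 14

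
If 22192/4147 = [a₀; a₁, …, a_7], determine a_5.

1

22192 ÷ 4147 → quotient 5, remainder 1457
4147 ÷ 1457 → quotient 2, remainder 1233
1457 ÷ 1233 → quotient 1, remainder 224
1233 ÷ 224 → quotient 5, remainder 113
224 ÷ 113 → quotient 1, remainder 111
113 ÷ 111 → quotient 1, remainder 2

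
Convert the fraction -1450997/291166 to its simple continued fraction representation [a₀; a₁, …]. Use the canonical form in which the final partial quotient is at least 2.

[-5; 60, 4, 13, 3, 14, 2]

Run the Euclidean algorithm, recording each quotient:
-1450997 = -5·291166 + 4833, so a_0 = -5
291166 = 60·4833 + 1186, so a_1 = 60
4833 = 4·1186 + 89, so a_2 = 4
1186 = 13·89 + 29, so a_3 = 13
89 = 3·29 + 2, so a_4 = 3
29 = 14·2 + 1, so a_5 = 14
2 = 2·1 + 0, so a_6 = 2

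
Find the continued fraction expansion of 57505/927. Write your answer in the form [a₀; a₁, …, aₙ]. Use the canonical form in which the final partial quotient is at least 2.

57505 ÷ 927 → quotient 62, remainder 31
927 ÷ 31 → quotient 29, remainder 28
31 ÷ 28 → quotient 1, remainder 3
28 ÷ 3 → quotient 9, remainder 1
3 ÷ 1 → quotient 3, remainder 0

[62; 29, 1, 9, 3]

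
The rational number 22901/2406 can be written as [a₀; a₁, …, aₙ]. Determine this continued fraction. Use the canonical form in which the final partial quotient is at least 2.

22901 = 9·2406 + 1247, so a_0 = 9
2406 = 1·1247 + 1159, so a_1 = 1
1247 = 1·1159 + 88, so a_2 = 1
1159 = 13·88 + 15, so a_3 = 13
88 = 5·15 + 13, so a_4 = 5
15 = 1·13 + 2, so a_5 = 1
13 = 6·2 + 1, so a_6 = 6
2 = 2·1 + 0, so a_7 = 2

[9; 1, 1, 13, 5, 1, 6, 2]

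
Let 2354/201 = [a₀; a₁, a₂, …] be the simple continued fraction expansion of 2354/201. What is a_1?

2354 ÷ 201 → quotient 11, remainder 143
201 ÷ 143 → quotient 1, remainder 58

1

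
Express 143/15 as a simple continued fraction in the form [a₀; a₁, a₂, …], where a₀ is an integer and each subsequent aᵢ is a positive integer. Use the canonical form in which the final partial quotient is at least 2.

[9; 1, 1, 7]

Run the Euclidean algorithm, recording each quotient:
⌊143/15⌋ = 9, remainder 8
⌊15/8⌋ = 1, remainder 7
⌊8/7⌋ = 1, remainder 1
⌊7/1⌋ = 7, remainder 0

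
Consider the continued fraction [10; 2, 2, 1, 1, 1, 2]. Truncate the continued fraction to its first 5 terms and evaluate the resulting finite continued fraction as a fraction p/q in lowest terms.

Compute successive convergents:
a_0 = 10: 10/1
a_1 = 2: 21/2
a_2 = 2: 52/5
a_3 = 1: 73/7
a_4 = 1: 125/12

125/12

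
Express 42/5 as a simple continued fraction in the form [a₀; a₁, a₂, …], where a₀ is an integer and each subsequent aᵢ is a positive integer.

42 = 8·5 + 2, so a_0 = 8
5 = 2·2 + 1, so a_1 = 2
2 = 2·1 + 0, so a_2 = 2

[8; 2, 2]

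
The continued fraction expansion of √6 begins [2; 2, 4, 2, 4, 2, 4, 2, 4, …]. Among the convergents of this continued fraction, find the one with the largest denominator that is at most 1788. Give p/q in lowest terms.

a_0 = 2: 2/1  (≤ bound)
a_1 = 2: 5/2  (≤ bound)
a_2 = 4: 22/9  (≤ bound)
a_3 = 2: 49/20  (≤ bound)
a_4 = 4: 218/89  (≤ bound)
a_5 = 2: 485/198  (≤ bound)
a_6 = 4: 2158/881  (≤ bound)
a_7 = 2: 4801/1960  (> 1788, stop)

2158/881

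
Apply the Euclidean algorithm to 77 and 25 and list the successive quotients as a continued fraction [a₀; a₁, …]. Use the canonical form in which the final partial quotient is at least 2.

[3; 12, 2]

77 = 3·25 + 2, so a_0 = 3
25 = 12·2 + 1, so a_1 = 12
2 = 2·1 + 0, so a_2 = 2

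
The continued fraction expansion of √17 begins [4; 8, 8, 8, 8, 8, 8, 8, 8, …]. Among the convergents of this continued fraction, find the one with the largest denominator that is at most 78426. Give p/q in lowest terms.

a_0 = 4: 4/1  (≤ bound)
a_1 = 8: 33/8  (≤ bound)
a_2 = 8: 268/65  (≤ bound)
a_3 = 8: 2177/528  (≤ bound)
a_4 = 8: 17684/4289  (≤ bound)
a_5 = 8: 143649/34840  (≤ bound)
a_6 = 8: 1166876/283009  (> 78426, stop)

143649/34840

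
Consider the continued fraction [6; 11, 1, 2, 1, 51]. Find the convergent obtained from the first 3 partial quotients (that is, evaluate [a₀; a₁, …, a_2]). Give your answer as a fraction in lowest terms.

73/12

Use the convergent recurrence hₖ = aₖ·hₖ₋₁ + hₖ₋₂ (and likewise for the denominators kₖ):
a_0 = 6: 6/1
a_1 = 11: 67/11
a_2 = 1: 73/12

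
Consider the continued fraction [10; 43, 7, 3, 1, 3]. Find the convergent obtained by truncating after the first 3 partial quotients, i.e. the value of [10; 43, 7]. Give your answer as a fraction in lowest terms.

Collapse the nested fraction from the inside out:
Start with 7.
43 + 1/(7/1) = 43 + 1/7 = 302/7
10 + 1/(302/7) = 10 + 7/302 = 3027/302

3027/302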